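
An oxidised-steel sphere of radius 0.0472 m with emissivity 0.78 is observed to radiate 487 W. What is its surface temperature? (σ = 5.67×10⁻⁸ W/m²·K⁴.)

A = 4πr² = 4π × (0.0472)² = 0.0280 m².
From P = εσAT⁴, T = (P / εσA)^(1/4) = (487 / (0.78 × 5.67×10⁻⁸ × 0.0280))^(1/4).
T = (3.93×10^11)^(1/4) = 792 K.

T ≈ 792 K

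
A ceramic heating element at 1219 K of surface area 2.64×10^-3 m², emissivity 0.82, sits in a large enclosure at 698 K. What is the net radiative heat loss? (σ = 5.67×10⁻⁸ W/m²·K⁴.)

Q = εσA(T⁴ − T_s⁴). T⁴ − T_s⁴ = (1219)⁴ − (698)⁴ = 2.21×10^12 − 2.37×10^11 = 1.97×10^12 K⁴.
Q = 0.82 × 5.67×10⁻⁸ × 2.64×10^-3 × 1.97×10^12 = 242 W.

Q ≈ 242 W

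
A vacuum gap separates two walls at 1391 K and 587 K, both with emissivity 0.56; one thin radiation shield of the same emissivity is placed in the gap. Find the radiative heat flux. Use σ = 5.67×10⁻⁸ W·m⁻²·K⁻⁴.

q ≈ 40000 W/m²

Each of the 2 gaps contributes resistance (2/ε − 1) = 2/0.56 − 1 = 2.571; total = 5.143.
q = σ(T₁⁴ − T₂⁴) / 5.143 = 5.67×10⁻⁸ × 3.63×10^12 / 5.143 = 40000 W/m².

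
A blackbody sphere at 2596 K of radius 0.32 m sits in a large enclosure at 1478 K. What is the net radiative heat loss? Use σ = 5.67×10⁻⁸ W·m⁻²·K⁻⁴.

Q ≈ 2.97×10^6 W

A = 4πr² = 4π × (0.32)² = 1.29 m².
Q = σA(T⁴ − T_s⁴). T⁴ − T_s⁴ = (2596)⁴ − (1478)⁴ = 4.54×10^13 − 4.77×10^12 = 4.06×10^13 K⁴.
Q = 5.67×10⁻⁸ × 1.29 × 4.06×10^13 = 2.97×10^6 W.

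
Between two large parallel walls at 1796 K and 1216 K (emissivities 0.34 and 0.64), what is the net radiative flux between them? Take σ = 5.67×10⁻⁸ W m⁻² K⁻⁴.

For two large parallel gray plates, q = σ(T₁⁴ − T₂⁴) / (1/ε₁ + 1/ε₂ − 1).
1/ε₁ + 1/ε₂ − 1 = 1/0.34 + 1/0.64 − 1 = 3.504.
T₁⁴ − T₂⁴ = 1.04×10^13 − 2.19×10^12 = 8.22×10^12 K⁴.
q = 5.67×10⁻⁸ × 8.22×10^12 / 3.504 = 1.33×10^5 W/m².

q ≈ 1.33×10^5 W/m²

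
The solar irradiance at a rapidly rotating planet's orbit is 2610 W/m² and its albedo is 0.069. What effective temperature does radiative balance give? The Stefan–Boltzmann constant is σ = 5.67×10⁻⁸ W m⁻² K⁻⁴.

T ≈ 322 K

Power absorbed = (1−a)S·πR²; power emitted = 4πR²σT⁴. Equating and cancelling πR²:
T = ((1−a)S / 4σ)^(1/4) = (2430 / (4 × 5.67×10⁻⁸))^(1/4) = (1.07×10^10)^(1/4).
T = 322 K.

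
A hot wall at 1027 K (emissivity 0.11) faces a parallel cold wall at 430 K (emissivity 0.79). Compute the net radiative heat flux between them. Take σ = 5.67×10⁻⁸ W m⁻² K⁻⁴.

For two large parallel gray plates, q = σ(T₁⁴ − T₂⁴) / (1/ε₁ + 1/ε₂ − 1).
1/ε₁ + 1/ε₂ − 1 = 1/0.11 + 1/0.79 − 1 = 9.357.
T₁⁴ − T₂⁴ = 1.11×10^12 − 3.42×10^10 = 1.08×10^12 K⁴.
q = 5.67×10⁻⁸ × 1.08×10^12 / 9.357 = 6530 W/m².

q ≈ 6530 W/m²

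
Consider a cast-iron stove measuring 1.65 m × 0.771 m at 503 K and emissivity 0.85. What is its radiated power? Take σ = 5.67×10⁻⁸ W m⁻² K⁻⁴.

P ≈ 3920 W

A = 1.65 × 0.771 = 1.27 m².
Stefan–Boltzmann: P = εσAT⁴ = 0.85 × 5.67×10⁻⁸ × 1.27 × (503)⁴ = 0.85 × 5.67×10⁻⁸ × 1.27 × 6.40×10^10.
P = 3920 W.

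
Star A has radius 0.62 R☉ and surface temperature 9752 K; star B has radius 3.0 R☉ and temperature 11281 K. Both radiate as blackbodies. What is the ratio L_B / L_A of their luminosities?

L_B/L_A ≈ 41.9

L = 4πR²σT⁴ ∝ R²T⁴, so L_B/L_A = (3.0/0.62)² × (11281/9752)⁴ = 23.4 × 1.79 = 41.9.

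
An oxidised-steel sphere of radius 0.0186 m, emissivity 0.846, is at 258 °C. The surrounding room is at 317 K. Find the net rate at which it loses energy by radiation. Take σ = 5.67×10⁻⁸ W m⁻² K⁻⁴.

Q ≈ 14.5 W

A = 4πr² = 4π × (0.0186)² = 4.35×10^-3 m².
Convert: 258 °C = 531 K.
Q = εσA(T⁴ − T_s⁴). T⁴ − T_s⁴ = (531)⁴ − (317)⁴ = 7.95×10^10 − 1.01×10^10 = 6.94×10^10 K⁴.
Q = 0.846 × 5.67×10⁻⁸ × 4.35×10^-3 × 6.94×10^10 = 14.5 W.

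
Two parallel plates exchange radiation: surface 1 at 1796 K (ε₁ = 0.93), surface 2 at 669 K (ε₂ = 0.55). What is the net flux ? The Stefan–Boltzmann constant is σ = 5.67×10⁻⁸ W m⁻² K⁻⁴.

q ≈ 3.06×10^5 W/m²

For two large parallel gray plates, q = σ(T₁⁴ − T₂⁴) / (1/ε₁ + 1/ε₂ − 1).
1/ε₁ + 1/ε₂ − 1 = 1/0.93 + 1/0.55 − 1 = 1.893.
T₁⁴ − T₂⁴ = 1.04×10^13 − 2.00×10^11 = 1.02×10^13 K⁴.
q = 5.67×10⁻⁸ × 1.02×10^13 / 1.893 = 3.06×10^5 W/m².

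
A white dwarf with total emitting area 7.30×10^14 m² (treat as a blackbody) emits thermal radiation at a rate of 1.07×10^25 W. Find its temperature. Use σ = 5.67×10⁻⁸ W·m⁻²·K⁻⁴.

From P = σAT⁴, T = (P / σA)^(1/4) = (1.07×10^25 / (5.67×10⁻⁸ × 7.30×10^14))^(1/4).
T = (2.59×10^17)^(1/4) = 22500 K.

T ≈ 22500 K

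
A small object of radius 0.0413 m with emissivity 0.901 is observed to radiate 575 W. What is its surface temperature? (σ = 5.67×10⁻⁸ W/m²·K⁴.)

T ≈ 851 K

A = 4πr² = 4π × (0.0413)² = 0.0214 m².
From P = εσAT⁴, T = (P / εσA)^(1/4) = (575 / (0.901 × 5.67×10⁻⁸ × 0.0214))^(1/4).
T = (5.25×10^11)^(1/4) = 851 K.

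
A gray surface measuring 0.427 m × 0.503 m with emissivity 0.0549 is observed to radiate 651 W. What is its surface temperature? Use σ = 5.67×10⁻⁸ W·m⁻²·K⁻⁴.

T ≈ 993 K

A = 0.427 × 0.503 = 0.215 m².
From P = εσAT⁴, T = (P / εσA)^(1/4) = (651 / (0.0549 × 5.67×10⁻⁸ × 0.215))^(1/4).
T = (9.74×10^11)^(1/4) = 993 K.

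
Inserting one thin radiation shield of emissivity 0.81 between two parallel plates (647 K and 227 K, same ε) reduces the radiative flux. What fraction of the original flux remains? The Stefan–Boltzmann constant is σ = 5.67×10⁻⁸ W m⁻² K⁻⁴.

With N identical shields there are N+1 = 2 gaps in series, each with the same radiative resistance, so the flux falls to 1/(N+1) of its unshielded value.

ratio ≈ 0.500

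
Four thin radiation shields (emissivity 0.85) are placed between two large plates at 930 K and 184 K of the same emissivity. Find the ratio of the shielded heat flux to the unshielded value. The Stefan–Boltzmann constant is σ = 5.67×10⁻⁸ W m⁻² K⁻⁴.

ratio ≈ 0.200

With N identical shields there are N+1 = 5 gaps in series, each with the same radiative resistance, so the flux falls to 1/(N+1) of its unshielded value.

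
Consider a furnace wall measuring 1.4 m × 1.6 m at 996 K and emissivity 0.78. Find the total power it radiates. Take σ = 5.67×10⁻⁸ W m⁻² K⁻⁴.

P ≈ 97500 W

A = 1.4 × 1.6 = 2.24 m².
Stefan–Boltzmann: P = εσAT⁴ = 0.78 × 5.67×10⁻⁸ × 2.24 × (996)⁴ = 0.78 × 5.67×10⁻⁸ × 2.24 × 9.84×10^11.
P = 97500 W.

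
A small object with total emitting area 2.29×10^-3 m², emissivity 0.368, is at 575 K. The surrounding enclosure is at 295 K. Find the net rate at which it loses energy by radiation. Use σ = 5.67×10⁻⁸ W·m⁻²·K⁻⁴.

Q = εσA(T⁴ − T_s⁴). T⁴ − T_s⁴ = (575)⁴ − (295)⁴ = 1.09×10^11 − 7.57×10^9 = 1.02×10^11 K⁴.
Q = 0.368 × 5.67×10⁻⁸ × 2.29×10^-3 × 1.02×10^11 = 4.86 W.

Q ≈ 4.86 W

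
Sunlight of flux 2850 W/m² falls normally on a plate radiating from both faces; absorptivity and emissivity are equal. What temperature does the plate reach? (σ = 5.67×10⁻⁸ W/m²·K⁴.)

T ≈ 398 K

Absorbed flux αS = emitted flux 2εσT⁴ per unit area; with α = ε this gives T = (S/2σ)^(1/4).
T = (2850 / (2 × 5.67×10⁻⁸))^(1/4) = (2.51×10^10)^(1/4).
T = 398 K.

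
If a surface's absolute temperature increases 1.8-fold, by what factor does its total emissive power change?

P ∝ T⁴, so the power scales as (1.8)⁴ = 10.5.

factor ≈ 10.5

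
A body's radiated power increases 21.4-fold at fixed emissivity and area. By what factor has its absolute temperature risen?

factor ≈ 2.15

P ∝ T⁴ ⇒ T ∝ P^(1/4), so T scales by (21.4)^(1/4) = 2.15.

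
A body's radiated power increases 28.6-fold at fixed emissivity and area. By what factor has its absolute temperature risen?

factor ≈ 2.31

P ∝ T⁴ ⇒ T ∝ P^(1/4), so T scales by (28.6)^(1/4) = 2.31.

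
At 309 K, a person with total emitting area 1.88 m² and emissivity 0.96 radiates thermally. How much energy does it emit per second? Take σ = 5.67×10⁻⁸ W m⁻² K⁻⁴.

P ≈ 933 W

Stefan–Boltzmann: P = εσAT⁴ = 0.96 × 5.67×10⁻⁸ × 1.88 × (309)⁴ = 0.96 × 5.67×10⁻⁸ × 1.88 × 9.12×10^9.
P = 933 W.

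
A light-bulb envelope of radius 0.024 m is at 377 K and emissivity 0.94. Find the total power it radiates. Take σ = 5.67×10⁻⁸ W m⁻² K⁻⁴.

A = 4πr² = 4π × (0.024)² = 7.24×10^-3 m².
P = εσAT⁴ = 0.94 × 5.67×10⁻⁸ × 7.24×10^-3 × (377)⁴ = 0.94 × 5.67×10⁻⁸ × 7.24×10^-3 × 2.02×10^10.
P = 7.79 W.

P ≈ 7.79 W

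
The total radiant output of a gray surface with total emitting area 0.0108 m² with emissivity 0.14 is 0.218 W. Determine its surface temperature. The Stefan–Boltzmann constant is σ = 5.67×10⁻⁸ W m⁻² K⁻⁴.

T ≈ 225 K

From P = εσAT⁴, T = (P / εσA)^(1/4) = (0.218 / (0.14 × 5.67×10⁻⁸ × 0.0108))^(1/4).
T = (2.54×10^9)^(1/4) = 225 K.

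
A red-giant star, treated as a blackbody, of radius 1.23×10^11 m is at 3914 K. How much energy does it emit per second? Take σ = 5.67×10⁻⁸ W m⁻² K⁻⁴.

P ≈ 2.53×10^30 W

A = 4πr² = 4π × (1.23×10^11)² = 1.90×10^23 m².
P = σAT⁴ = 5.67×10⁻⁸ × 1.90×10^23 × (3914)⁴ = 5.67×10⁻⁸ × 1.90×10^23 × 2.35×10^14.
P = 2.53×10^30 W.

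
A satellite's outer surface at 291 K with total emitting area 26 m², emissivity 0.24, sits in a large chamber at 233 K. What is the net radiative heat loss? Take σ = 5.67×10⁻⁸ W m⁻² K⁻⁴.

Q = εσA(T⁴ − T_s⁴). T⁴ − T_s⁴ = (291)⁴ − (233)⁴ = 7.17×10^9 − 2.95×10^9 = 4.22×10^9 K⁴.
Q = 0.24 × 5.67×10⁻⁸ × 26.0 × 4.22×10^9 = 1490 W.

Q ≈ 1490 W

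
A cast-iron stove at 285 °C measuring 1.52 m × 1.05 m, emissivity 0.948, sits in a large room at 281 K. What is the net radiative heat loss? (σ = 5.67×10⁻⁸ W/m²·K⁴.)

A = 1.52 × 1.05 = 1.60 m².
Convert: 285 °C = 558 K.
Q = εσA(T⁴ − T_s⁴). T⁴ − T_s⁴ = (558)⁴ − (281)⁴ = 9.69×10^10 − 6.23×10^9 = 9.07×10^10 K⁴.
Q = 0.948 × 5.67×10⁻⁸ × 1.60 × 9.07×10^10 = 7780 W.

Q ≈ 7780 W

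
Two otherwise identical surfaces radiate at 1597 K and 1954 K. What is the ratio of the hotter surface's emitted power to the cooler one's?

P ∝ T⁴, so the ratio is (1954/1597)⁴ = (1.224)⁴ = 2.24.

ratio ≈ 2.24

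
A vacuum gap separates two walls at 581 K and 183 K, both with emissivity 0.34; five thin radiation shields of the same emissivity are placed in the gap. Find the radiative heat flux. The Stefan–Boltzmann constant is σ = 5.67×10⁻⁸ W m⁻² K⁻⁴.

q ≈ 218 W/m²

Each of the 6 gaps contributes resistance (2/ε − 1) = 2/0.34 − 1 = 4.882; total = 29.29.
q = σ(T₁⁴ − T₂⁴) / 29.29 = 5.67×10⁻⁸ × 1.13×10^11 / 29.29 = 218 W/m².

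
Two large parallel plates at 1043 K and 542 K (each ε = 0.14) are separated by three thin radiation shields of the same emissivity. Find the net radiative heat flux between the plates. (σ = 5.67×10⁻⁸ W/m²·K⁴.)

q ≈ 1170 W/m²

Each of the 4 gaps contributes resistance (2/ε − 1) = 2/0.14 − 1 = 13.29; total = 53.14.
q = σ(T₁⁴ − T₂⁴) / 53.14 = 5.67×10⁻⁸ × 1.10×10^12 / 53.14 = 1170 W/m².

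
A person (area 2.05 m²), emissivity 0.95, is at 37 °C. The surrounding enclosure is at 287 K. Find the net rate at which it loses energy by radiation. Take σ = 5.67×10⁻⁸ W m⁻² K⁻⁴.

Convert: 37 °C = 310 K.
Q = εσA(T⁴ − T_s⁴). T⁴ − T_s⁴ = (310)⁴ − (287)⁴ = 9.24×10^9 − 6.78×10^9 = 2.45×10^9 K⁴.
Q = 0.95 × 5.67×10⁻⁸ × 2.05 × 2.45×10^9 = 271 W.

Q ≈ 271 W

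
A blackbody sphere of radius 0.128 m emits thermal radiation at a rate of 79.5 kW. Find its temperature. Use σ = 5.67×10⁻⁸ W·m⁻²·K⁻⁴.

T ≈ 1620 K

A = 4πr² = 4π × (0.128)² = 0.206 m².
From P = σAT⁴, T = (P / σA)^(1/4) = (79500 / (5.67×10⁻⁸ × 0.206))^(1/4).
T = (6.81×10^12)^(1/4) = 1620 K.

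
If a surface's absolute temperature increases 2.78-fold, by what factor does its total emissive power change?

P ∝ T⁴, so the power scales as (2.78)⁴ = 59.7.

factor ≈ 59.7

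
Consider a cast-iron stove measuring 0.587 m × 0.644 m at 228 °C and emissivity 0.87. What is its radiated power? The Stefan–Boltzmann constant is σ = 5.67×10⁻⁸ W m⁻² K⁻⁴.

A = 0.587 × 0.644 = 0.378 m².
228 °C = 501 K.
Stefan–Boltzmann: P = εσAT⁴ = 0.87 × 5.67×10⁻⁸ × 0.378 × (501)⁴ = 0.87 × 5.67×10⁻⁸ × 0.378 × 6.30×10^10.
P = 1170 W.

P ≈ 1170 W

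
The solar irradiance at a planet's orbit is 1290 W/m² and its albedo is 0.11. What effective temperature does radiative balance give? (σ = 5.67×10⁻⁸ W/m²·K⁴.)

T ≈ 267 K

Power absorbed = (1−a)S·πR²; power emitted = 4πR²σT⁴. Equating and cancelling πR²:
T = ((1−a)S / 4σ)^(1/4) = (1150 / (4 × 5.67×10⁻⁸))^(1/4) = (5.06×10^9)^(1/4).
T = 267 K.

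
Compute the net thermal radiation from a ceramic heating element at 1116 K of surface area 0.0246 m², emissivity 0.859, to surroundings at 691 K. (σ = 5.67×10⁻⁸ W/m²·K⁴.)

Q = εσA(T⁴ − T_s⁴). T⁴ − T_s⁴ = (1116)⁴ − (691)⁴ = 1.55×10^12 − 2.28×10^11 = 1.32×10^12 K⁴.
Q = 0.859 × 5.67×10⁻⁸ × 0.0246 × 1.32×10^12 = 1590 W.

Q ≈ 1590 W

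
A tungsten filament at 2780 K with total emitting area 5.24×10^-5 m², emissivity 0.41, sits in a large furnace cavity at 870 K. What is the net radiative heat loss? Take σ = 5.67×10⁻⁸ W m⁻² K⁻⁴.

Q = εσA(T⁴ − T_s⁴). T⁴ − T_s⁴ = (2780)⁴ − (870)⁴ = 5.97×10^13 − 5.73×10^11 = 5.92×10^13 K⁴.
Q = 0.41 × 5.67×10⁻⁸ × 5.24×10^-5 × 5.92×10^13 = 72.1 W.

Q ≈ 72.1 W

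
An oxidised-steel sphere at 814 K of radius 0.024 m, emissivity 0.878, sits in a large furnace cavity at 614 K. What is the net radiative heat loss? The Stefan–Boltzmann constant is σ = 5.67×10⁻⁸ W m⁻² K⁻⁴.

Q ≈ 107 W

A = 4πr² = 4π × (0.024)² = 7.24×10^-3 m².
Q = εσA(T⁴ − T_s⁴). T⁴ − T_s⁴ = (814)⁴ − (614)⁴ = 4.39×10^11 − 1.42×10^11 = 2.97×10^11 K⁴.
Q = 0.878 × 5.67×10⁻⁸ × 7.24×10^-3 × 2.97×10^11 = 107 W.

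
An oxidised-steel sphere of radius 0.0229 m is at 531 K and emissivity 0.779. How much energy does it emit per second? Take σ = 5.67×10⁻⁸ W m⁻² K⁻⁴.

A = 4πr² = 4π × (0.0229)² = 6.59×10^-3 m².
P = εσAT⁴ = 0.779 × 5.67×10⁻⁸ × 6.59×10^-3 × (531)⁴ = 0.779 × 5.67×10⁻⁸ × 6.59×10^-3 × 7.95×10^10.
P = 23.1 W.

P ≈ 23.1 W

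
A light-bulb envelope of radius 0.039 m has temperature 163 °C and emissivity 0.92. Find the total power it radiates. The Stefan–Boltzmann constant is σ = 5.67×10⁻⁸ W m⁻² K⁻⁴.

A = 4πr² = 4π × (0.039)² = 0.0191 m².
163 °C = 436 K.
P = εσAT⁴ = 0.92 × 5.67×10⁻⁸ × 0.0191 × (436)⁴ = 0.92 × 5.67×10⁻⁸ × 0.0191 × 3.61×10^10.
P = 36.0 W.

P ≈ 36.0 W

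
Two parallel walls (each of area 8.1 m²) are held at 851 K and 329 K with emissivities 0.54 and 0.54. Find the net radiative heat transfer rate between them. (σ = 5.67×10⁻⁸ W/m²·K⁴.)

Q ≈ 87100 W

For two large parallel gray plates, q = σ(T₁⁴ − T₂⁴) / (1/ε₁ + 1/ε₂ − 1).
1/ε₁ + 1/ε₂ − 1 = 1/0.54 + 1/0.54 − 1 = 2.704.
T₁⁴ − T₂⁴ = 5.24×10^11 − 1.17×10^10 = 5.13×10^11 K⁴.
q = 5.67×10⁻⁸ × 5.13×10^11 / 2.704 = 10800 W/m².
Q = q·A = 10800 × 8.1 = 87100 W.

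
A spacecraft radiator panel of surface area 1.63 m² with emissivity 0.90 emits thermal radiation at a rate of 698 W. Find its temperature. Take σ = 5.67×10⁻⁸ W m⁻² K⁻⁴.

From P = εσAT⁴, T = (P / εσA)^(1/4) = (698 / (0.90 × 5.67×10⁻⁸ × 1.63))^(1/4).
T = (8.39×10^9)^(1/4) = 303 K.

T ≈ 303 K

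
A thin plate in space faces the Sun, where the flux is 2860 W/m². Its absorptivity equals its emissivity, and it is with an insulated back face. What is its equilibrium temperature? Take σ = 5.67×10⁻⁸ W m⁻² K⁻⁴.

Absorbed flux αS = emitted flux εσT⁴ (one radiating face); with α = ε, T = (S/σ)^(1/4).
T = (2860 / 5.67×10⁻⁸)^(1/4) = (5.04×10^10)^(1/4).
T = 474 K.

T ≈ 474 K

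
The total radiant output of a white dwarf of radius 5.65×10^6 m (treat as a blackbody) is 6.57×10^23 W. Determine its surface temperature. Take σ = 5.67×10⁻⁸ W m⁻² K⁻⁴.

T ≈ 13000 K

A = 4πr² = 4π × (5.65×10^6)² = 4.01×10^14 m².
From P = σAT⁴, T = (P / σA)^(1/4) = (6.57×10^23 / (5.67×10⁻⁸ × 4.01×10^14))^(1/4).
T = (2.89×10^16)^(1/4) = 13000 K.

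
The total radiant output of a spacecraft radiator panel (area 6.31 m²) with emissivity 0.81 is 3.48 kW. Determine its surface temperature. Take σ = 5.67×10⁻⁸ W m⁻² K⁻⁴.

T ≈ 331 K

From P = εσAT⁴, T = (P / εσA)^(1/4) = (3480 / (0.81 × 5.67×10⁻⁸ × 6.31))^(1/4).
T = (1.20×10^10)^(1/4) = 331 K.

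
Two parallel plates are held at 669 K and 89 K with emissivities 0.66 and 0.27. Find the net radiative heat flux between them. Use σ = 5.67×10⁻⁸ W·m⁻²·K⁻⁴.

q ≈ 2690 W/m²

For two large parallel gray plates, q = σ(T₁⁴ − T₂⁴) / (1/ε₁ + 1/ε₂ − 1).
1/ε₁ + 1/ε₂ − 1 = 1/0.66 + 1/0.27 − 1 = 4.219.
T₁⁴ − T₂⁴ = 2.00×10^11 − 6.27×10^7 = 2.00×10^11 K⁴.
q = 5.67×10⁻⁸ × 2.00×10^11 / 4.219 = 2690 W/m².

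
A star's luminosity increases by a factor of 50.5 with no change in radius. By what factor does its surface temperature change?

factor ≈ 2.67

P ∝ T⁴ ⇒ T ∝ P^(1/4), so T scales by (50.5)^(1/4) = 2.67.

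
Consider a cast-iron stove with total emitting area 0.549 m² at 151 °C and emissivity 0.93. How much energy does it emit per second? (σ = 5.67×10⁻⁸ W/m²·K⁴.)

P ≈ 936 W

151 °C = 424 K.
Stefan–Boltzmann: P = εσAT⁴ = 0.93 × 5.67×10⁻⁸ × 0.549 × (424)⁴ = 0.93 × 5.67×10⁻⁸ × 0.549 × 3.23×10^10.
P = 936 W.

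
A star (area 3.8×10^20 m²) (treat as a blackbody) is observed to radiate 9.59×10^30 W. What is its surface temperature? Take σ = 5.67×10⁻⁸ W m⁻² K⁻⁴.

From P = σAT⁴, T = (P / σA)^(1/4) = (9.59×10^30 / (5.67×10⁻⁸ × 3.80×10^20))^(1/4).
T = (4.45×10^17)^(1/4) = 25800 K.

T ≈ 25800 K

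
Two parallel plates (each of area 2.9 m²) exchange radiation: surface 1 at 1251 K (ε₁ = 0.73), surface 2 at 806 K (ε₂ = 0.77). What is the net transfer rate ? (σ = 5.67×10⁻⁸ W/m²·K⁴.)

For two large parallel gray plates, q = σ(T₁⁴ − T₂⁴) / (1/ε₁ + 1/ε₂ − 1).
1/ε₁ + 1/ε₂ − 1 = 1/0.73 + 1/0.77 − 1 = 1.669.
T₁⁴ − T₂⁴ = 2.45×10^12 − 4.22×10^11 = 2.03×10^12 K⁴.
q = 5.67×10⁻⁸ × 2.03×10^12 / 1.669 = 68900 W/m².
Q = q·A = 68900 × 2.9 = 2.00×10^5 W.

Q ≈ 2.00×10^5 W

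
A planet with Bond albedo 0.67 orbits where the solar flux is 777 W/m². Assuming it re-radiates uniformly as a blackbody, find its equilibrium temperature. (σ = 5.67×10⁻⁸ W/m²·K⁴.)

T ≈ 183 K

Power absorbed = (1−a)S·πR²; power emitted = 4πR²σT⁴. Equating and cancelling πR²:
T = ((1−a)S / 4σ)^(1/4) = (256 / (4 × 5.67×10⁻⁸))^(1/4) = (1.13×10^9)^(1/4).
T = 183 K.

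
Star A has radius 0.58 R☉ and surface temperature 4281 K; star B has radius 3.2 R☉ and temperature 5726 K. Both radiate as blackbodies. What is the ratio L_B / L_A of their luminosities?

L = 4πR²σT⁴ ∝ R²T⁴, so L_B/L_A = (3.2/0.58)² × (5726/4281)⁴ = 30.4 × 3.20 = 97.4.

L_B/L_A ≈ 97.4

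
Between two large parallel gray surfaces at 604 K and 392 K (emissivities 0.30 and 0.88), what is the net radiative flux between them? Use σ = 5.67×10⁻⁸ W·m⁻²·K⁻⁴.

For two large parallel gray plates, q = σ(T₁⁴ − T₂⁴) / (1/ε₁ + 1/ε₂ − 1).
1/ε₁ + 1/ε₂ − 1 = 1/0.30 + 1/0.88 − 1 = 3.470.
T₁⁴ − T₂⁴ = 1.33×10^11 − 2.36×10^10 = 1.09×10^11 K⁴.
q = 5.67×10⁻⁸ × 1.09×10^11 / 3.470 = 1790 W/m².

q ≈ 1790 W/m²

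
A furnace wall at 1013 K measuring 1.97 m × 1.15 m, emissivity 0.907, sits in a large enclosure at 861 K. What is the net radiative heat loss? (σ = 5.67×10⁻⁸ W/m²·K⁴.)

Q ≈ 58700 W

A = 1.97 × 1.15 = 2.27 m².
Q = εσA(T⁴ − T_s⁴). T⁴ − T_s⁴ = (1013)⁴ − (861)⁴ = 1.05×10^12 − 5.50×10^11 = 5.03×10^11 K⁴.
Q = 0.907 × 5.67×10⁻⁸ × 2.27 × 5.03×10^11 = 58700 W.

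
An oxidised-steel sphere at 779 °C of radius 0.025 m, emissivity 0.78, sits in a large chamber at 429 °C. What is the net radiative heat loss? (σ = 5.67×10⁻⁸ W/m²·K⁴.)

A = 4πr² = 4π × (0.025)² = 7.85×10^-3 m².
Convert: 779 °C = 1052 K; 429 °C = 702 K.
Q = εσA(T⁴ − T_s⁴). T⁴ − T_s⁴ = (1052)⁴ − (702)⁴ = 1.22×10^12 − 2.43×10^11 = 9.82×10^11 K⁴.
Q = 0.78 × 5.67×10⁻⁸ × 7.85×10^-3 × 9.82×10^11 = 341 W.

Q ≈ 341 W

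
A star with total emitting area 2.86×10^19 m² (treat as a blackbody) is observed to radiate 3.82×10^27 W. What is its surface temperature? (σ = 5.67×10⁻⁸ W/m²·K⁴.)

From P = σAT⁴, T = (P / σA)^(1/4) = (3.82×10^27 / (5.67×10⁻⁸ × 2.86×10^19))^(1/4).
T = (2.36×10^15)^(1/4) = 6970 K.

T ≈ 6970 K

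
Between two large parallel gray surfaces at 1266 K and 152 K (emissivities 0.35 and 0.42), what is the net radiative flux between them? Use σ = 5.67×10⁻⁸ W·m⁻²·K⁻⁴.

For two large parallel gray plates, q = σ(T₁⁴ − T₂⁴) / (1/ε₁ + 1/ε₂ − 1).
1/ε₁ + 1/ε₂ − 1 = 1/0.35 + 1/0.42 − 1 = 4.238.
T₁⁴ − T₂⁴ = 2.57×10^12 − 5.34×10^8 = 2.57×10^12 K⁴.
q = 5.67×10⁻⁸ × 2.57×10^12 / 4.238 = 34400 W/m².

q ≈ 34400 W/m²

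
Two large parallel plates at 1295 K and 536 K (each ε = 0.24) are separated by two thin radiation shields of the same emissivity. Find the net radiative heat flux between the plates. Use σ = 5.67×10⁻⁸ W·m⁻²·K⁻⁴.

q ≈ 7040 W/m²

Each of the 3 gaps contributes resistance (2/ε − 1) = 2/0.24 − 1 = 7.333; total = 22.00.
q = σ(T₁⁴ − T₂⁴) / 22.00 = 5.67×10⁻⁸ × 2.73×10^12 / 22.00 = 7040 W/m².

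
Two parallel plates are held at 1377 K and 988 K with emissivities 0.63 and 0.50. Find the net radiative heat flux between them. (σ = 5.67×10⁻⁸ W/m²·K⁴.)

For two large parallel gray plates, q = σ(T₁⁴ − T₂⁴) / (1/ε₁ + 1/ε₂ − 1).
1/ε₁ + 1/ε₂ − 1 = 1/0.63 + 1/0.50 − 1 = 2.587.
T₁⁴ − T₂⁴ = 3.60×10^12 − 9.53×10^11 = 2.64×10^12 K⁴.
q = 5.67×10⁻⁸ × 2.64×10^12 / 2.587 = 57900 W/m².

q ≈ 57900 W/m²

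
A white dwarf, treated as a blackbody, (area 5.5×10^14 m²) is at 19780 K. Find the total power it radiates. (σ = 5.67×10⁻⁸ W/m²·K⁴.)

P ≈ 4.77×10^24 W

P = σAT⁴ = 5.67×10⁻⁸ × 5.50×10^14 × (19780)⁴ = 5.67×10⁻⁸ × 5.50×10^14 × 1.53×10^17.
P = 4.77×10^24 W.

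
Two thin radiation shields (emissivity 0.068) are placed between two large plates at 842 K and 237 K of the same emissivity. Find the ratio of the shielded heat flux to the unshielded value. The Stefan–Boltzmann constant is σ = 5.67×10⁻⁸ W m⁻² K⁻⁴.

ratio ≈ 0.333

With N identical shields there are N+1 = 3 gaps in series, each with the same radiative resistance, so the flux falls to 1/(N+1) of its unshielded value.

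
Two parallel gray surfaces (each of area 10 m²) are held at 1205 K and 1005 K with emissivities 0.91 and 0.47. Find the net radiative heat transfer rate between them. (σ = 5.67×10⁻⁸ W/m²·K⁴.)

For two large parallel gray plates, q = σ(T₁⁴ − T₂⁴) / (1/ε₁ + 1/ε₂ − 1).
1/ε₁ + 1/ε₂ − 1 = 1/0.91 + 1/0.47 − 1 = 2.227.
T₁⁴ − T₂⁴ = 2.11×10^12 − 1.02×10^12 = 1.09×10^12 K⁴.
q = 5.67×10⁻⁸ × 1.09×10^12 / 2.227 = 27700 W/m².
Q = q·A = 27700 × 10 = 2.77×10^5 W.

Q ≈ 2.77×10^5 W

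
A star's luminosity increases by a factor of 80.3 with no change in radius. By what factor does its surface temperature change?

factor ≈ 2.99

P ∝ T⁴ ⇒ T ∝ P^(1/4), so T scales by (80.3)^(1/4) = 2.99.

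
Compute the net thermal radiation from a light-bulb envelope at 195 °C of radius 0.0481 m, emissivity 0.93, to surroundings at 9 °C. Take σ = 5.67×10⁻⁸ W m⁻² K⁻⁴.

Q ≈ 63.8 W

A = 4πr² = 4π × (0.0481)² = 0.0291 m².
Convert: 195 °C = 468 K; 9 °C = 282 K.
Q = εσA(T⁴ − T_s⁴). T⁴ − T_s⁴ = (468)⁴ − (282)⁴ = 4.80×10^10 − 6.32×10^9 = 4.16×10^10 K⁴.
Q = 0.93 × 5.67×10⁻⁸ × 0.0291 × 4.16×10^10 = 63.8 W.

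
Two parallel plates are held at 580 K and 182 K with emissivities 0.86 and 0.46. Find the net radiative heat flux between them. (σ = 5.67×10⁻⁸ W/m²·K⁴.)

q ≈ 2720 W/m²

For two large parallel gray plates, q = σ(T₁⁴ − T₂⁴) / (1/ε₁ + 1/ε₂ − 1).
1/ε₁ + 1/ε₂ − 1 = 1/0.86 + 1/0.46 − 1 = 2.337.
T₁⁴ − T₂⁴ = 1.13×10^11 − 1.10×10^9 = 1.12×10^11 K⁴.
q = 5.67×10⁻⁸ × 1.12×10^11 / 2.337 = 2720 W/m².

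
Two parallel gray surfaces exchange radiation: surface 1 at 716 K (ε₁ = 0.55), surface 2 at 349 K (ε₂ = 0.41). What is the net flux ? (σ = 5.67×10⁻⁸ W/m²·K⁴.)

q ≈ 4320 W/m²

For two large parallel gray plates, q = σ(T₁⁴ − T₂⁴) / (1/ε₁ + 1/ε₂ − 1).
1/ε₁ + 1/ε₂ − 1 = 1/0.55 + 1/0.41 − 1 = 3.257.
T₁⁴ − T₂⁴ = 2.63×10^11 − 1.48×10^10 = 2.48×10^11 K⁴.
q = 5.67×10⁻⁸ × 2.48×10^11 / 3.257 = 4320 W/m².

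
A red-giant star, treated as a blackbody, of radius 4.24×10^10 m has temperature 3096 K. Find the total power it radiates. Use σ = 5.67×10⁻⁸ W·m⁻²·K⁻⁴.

P ≈ 1.18×10^29 W

A = 4πr² = 4π × (4.24×10^10)² = 2.26×10^22 m².
P = σAT⁴ = 5.67×10⁻⁸ × 2.26×10^22 × (3096)⁴ = 5.67×10⁻⁸ × 2.26×10^22 × 9.19×10^13.
P = 1.18×10^29 W.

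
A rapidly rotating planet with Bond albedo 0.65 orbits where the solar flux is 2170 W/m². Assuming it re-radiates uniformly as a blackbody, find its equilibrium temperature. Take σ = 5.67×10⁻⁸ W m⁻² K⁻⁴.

T ≈ 241 K

Power absorbed = (1−a)S·πR²; power emitted = 4πR²σT⁴. Equating and cancelling πR²:
T = ((1−a)S / 4σ)^(1/4) = (760 / (4 × 5.67×10⁻⁸))^(1/4) = (3.35×10^9)^(1/4).
T = 241 K.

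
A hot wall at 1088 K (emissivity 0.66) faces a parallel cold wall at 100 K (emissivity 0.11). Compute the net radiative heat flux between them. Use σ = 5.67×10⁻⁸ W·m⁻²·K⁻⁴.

q ≈ 8270 W/m²

For two large parallel gray plates, q = σ(T₁⁴ − T₂⁴) / (1/ε₁ + 1/ε₂ − 1).
1/ε₁ + 1/ε₂ − 1 = 1/0.66 + 1/0.11 − 1 = 9.606.
T₁⁴ − T₂⁴ = 1.40×10^12 − 1.00×10^8 = 1.40×10^12 K⁴.
q = 5.67×10⁻⁸ × 1.40×10^12 / 9.606 = 8270 W/m².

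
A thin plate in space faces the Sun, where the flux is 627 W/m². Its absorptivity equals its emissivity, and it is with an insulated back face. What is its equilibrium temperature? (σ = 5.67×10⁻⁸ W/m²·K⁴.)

Absorbed flux αS = emitted flux εσT⁴ (one radiating face); with α = ε, T = (S/σ)^(1/4).
T = (627 / 5.67×10⁻⁸)^(1/4) = (1.11×10^10)^(1/4).
T = 324 K.

T ≈ 324 K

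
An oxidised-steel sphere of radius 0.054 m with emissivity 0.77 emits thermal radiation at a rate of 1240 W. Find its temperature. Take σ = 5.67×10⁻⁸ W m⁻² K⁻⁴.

A = 4πr² = 4π × (0.054)² = 0.0366 m².
From P = εσAT⁴, T = (P / εσA)^(1/4) = (1240 / (0.77 × 5.67×10⁻⁸ × 0.0366))^(1/4).
T = (7.75×10^11)^(1/4) = 938 K.

T ≈ 938 K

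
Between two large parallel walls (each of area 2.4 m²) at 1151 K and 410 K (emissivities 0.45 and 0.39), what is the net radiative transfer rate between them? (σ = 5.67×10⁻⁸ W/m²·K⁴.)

For two large parallel gray plates, q = σ(T₁⁴ − T₂⁴) / (1/ε₁ + 1/ε₂ − 1).
1/ε₁ + 1/ε₂ − 1 = 1/0.45 + 1/0.39 − 1 = 3.786.
T₁⁴ − T₂⁴ = 1.76×10^12 − 2.83×10^10 = 1.73×10^12 K⁴.
q = 5.67×10⁻⁸ × 1.73×10^12 / 3.786 = 25900 W/m².
Q = q·A = 25900 × 2.4 = 62100 W.

Q ≈ 62100 W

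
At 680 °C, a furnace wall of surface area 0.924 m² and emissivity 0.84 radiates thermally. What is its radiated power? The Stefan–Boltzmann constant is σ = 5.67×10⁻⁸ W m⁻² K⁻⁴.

P ≈ 36300 W

680 °C = 953 K.
P = εσAT⁴ = 0.84 × 5.67×10⁻⁸ × 0.924 × (953)⁴ = 0.84 × 5.67×10⁻⁸ × 0.924 × 8.25×10^11.
P = 36300 W.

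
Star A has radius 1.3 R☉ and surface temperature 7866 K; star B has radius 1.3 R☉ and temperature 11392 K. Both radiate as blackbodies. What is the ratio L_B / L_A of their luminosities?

L_B/L_A ≈ 4.40

L = 4πR²σT⁴ ∝ R²T⁴, so L_B/L_A = (1.3/1.3)² × (11392/7866)⁴ = 1.00 × 4.40 = 4.40.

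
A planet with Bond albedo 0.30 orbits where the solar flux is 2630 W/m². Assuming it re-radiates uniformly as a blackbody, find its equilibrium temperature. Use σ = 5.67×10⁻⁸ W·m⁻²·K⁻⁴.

Power absorbed = (1−a)S·πR²; power emitted = 4πR²σT⁴. Equating and cancelling πR²:
T = ((1−a)S / 4σ)^(1/4) = (1840 / (4 × 5.67×10⁻⁸))^(1/4) = (8.12×10^9)^(1/4).
T = 300 K.

T ≈ 300 K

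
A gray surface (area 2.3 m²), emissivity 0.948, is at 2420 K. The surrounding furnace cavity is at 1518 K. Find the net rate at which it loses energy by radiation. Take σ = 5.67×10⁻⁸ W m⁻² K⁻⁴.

Q ≈ 3.58×10^6 W

Q = εσA(T⁴ − T_s⁴). T⁴ − T_s⁴ = (2420)⁴ − (1518)⁴ = 3.43×10^13 − 5.31×10^12 = 2.90×10^13 K⁴.
Q = 0.948 × 5.67×10⁻⁸ × 2.30 × 2.90×10^13 = 3.58×10^6 W.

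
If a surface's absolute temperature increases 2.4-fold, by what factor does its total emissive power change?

factor ≈ 33.2

P ∝ T⁴, so the power scales as (2.4)⁴ = 33.2.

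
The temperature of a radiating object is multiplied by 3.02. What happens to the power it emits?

P ∝ T⁴, so the power scales as (3.02)⁴ = 83.2.

factor ≈ 83.2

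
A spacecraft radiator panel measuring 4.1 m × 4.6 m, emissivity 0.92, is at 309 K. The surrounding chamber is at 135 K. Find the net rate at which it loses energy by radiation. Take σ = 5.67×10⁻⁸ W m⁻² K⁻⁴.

Q ≈ 8640 W

A = 4.1 × 4.6 = 18.9 m².
Q = εσA(T⁴ − T_s⁴). T⁴ − T_s⁴ = (309)⁴ − (135)⁴ = 9.12×10^9 − 3.32×10^8 = 8.78×10^9 K⁴.
Q = 0.92 × 5.67×10⁻⁸ × 18.9 × 8.78×10^9 = 8640 W.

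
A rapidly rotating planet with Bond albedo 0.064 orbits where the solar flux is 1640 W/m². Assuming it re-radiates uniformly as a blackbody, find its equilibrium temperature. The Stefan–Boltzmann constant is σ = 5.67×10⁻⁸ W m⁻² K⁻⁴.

T ≈ 287 K

Power absorbed = (1−a)S·πR²; power emitted = 4πR²σT⁴. Equating and cancelling πR²:
T = ((1−a)S / 4σ)^(1/4) = (1540 / (4 × 5.67×10⁻⁸))^(1/4) = (6.77×10^9)^(1/4).
T = 287 K.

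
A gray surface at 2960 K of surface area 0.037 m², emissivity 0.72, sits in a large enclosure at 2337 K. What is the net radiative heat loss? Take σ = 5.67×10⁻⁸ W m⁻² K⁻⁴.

Q ≈ 70900 W

Q = εσA(T⁴ − T_s⁴). T⁴ − T_s⁴ = (2960)⁴ − (2337)⁴ = 7.68×10^13 − 2.98×10^13 = 4.69×10^13 K⁴.
Q = 0.72 × 5.67×10⁻⁸ × 0.0370 × 4.69×10^13 = 70900 W.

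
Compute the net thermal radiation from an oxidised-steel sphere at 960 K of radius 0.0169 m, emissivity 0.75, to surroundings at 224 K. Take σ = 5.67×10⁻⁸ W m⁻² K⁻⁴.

A = 4πr² = 4π × (0.0169)² = 3.59×10^-3 m².
Q = εσA(T⁴ − T_s⁴). T⁴ − T_s⁴ = (960)⁴ − (224)⁴ = 8.49×10^11 − 2.52×10^9 = 8.47×10^11 K⁴.
Q = 0.75 × 5.67×10⁻⁸ × 3.59×10^-3 × 8.47×10^11 = 129 W.

Q ≈ 129 W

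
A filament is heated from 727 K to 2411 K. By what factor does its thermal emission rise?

P ∝ T⁴, so the ratio is (2411/727)⁴ = (3.316)⁴ = 121.

ratio ≈ 121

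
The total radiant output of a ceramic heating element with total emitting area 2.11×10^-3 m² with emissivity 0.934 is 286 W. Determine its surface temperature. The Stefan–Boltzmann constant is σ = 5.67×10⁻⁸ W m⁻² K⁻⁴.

T ≈ 1260 K

From P = εσAT⁴, T = (P / εσA)^(1/4) = (286 / (0.934 × 5.67×10⁻⁸ × 2.11×10^-3))^(1/4).
T = (2.56×10^12)^(1/4) = 1260 K.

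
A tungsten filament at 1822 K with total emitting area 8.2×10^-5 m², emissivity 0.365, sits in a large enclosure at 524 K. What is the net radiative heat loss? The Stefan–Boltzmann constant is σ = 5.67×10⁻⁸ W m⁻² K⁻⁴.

Q ≈ 18.6 W

Q = εσA(T⁴ − T_s⁴). T⁴ − T_s⁴ = (1822)⁴ − (524)⁴ = 1.10×10^13 − 7.54×10^10 = 1.09×10^13 K⁴.
Q = 0.365 × 5.67×10⁻⁸ × 8.20×10^-5 × 1.09×10^13 = 18.6 W.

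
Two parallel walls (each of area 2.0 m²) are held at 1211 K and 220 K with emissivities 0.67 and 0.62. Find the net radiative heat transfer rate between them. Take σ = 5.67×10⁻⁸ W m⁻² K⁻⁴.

Q ≈ 1.16×10^5 W

For two large parallel gray plates, q = σ(T₁⁴ − T₂⁴) / (1/ε₁ + 1/ε₂ − 1).
1/ε₁ + 1/ε₂ − 1 = 1/0.67 + 1/0.62 − 1 = 2.105.
T₁⁴ − T₂⁴ = 2.15×10^12 − 2.34×10^9 = 2.15×10^12 K⁴.
q = 5.67×10⁻⁸ × 2.15×10^12 / 2.105 = 57900 W/m².
Q = q·A = 57900 × 2.0 = 1.16×10^5 W.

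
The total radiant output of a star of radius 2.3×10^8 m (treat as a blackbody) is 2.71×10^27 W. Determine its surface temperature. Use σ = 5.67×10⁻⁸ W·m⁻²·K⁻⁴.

T ≈ 16400 K

A = 4πr² = 4π × (2.3×10^8)² = 6.65×10^17 m².
From P = σAT⁴, T = (P / σA)^(1/4) = (2.71×10^27 / (5.67×10⁻⁸ × 6.65×10^17))^(1/4).
T = (7.19×10^16)^(1/4) = 16400 K.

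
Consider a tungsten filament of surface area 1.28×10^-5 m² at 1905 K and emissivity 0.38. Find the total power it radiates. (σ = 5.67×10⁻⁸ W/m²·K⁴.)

P ≈ 3.63 W

Stefan–Boltzmann: P = εσAT⁴ = 0.38 × 5.67×10⁻⁸ × 1.28×10^-5 × (1905)⁴ = 0.38 × 5.67×10⁻⁸ × 1.28×10^-5 × 1.32×10^13.
P = 3.63 W.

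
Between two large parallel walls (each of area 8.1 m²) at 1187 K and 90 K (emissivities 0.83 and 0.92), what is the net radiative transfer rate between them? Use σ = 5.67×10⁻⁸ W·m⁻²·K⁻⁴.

Q ≈ 7.06×10^5 W

For two large parallel gray plates, q = σ(T₁⁴ − T₂⁴) / (1/ε₁ + 1/ε₂ − 1).
1/ε₁ + 1/ε₂ − 1 = 1/0.83 + 1/0.92 − 1 = 1.292.
T₁⁴ − T₂⁴ = 1.99×10^12 − 6.56×10^7 = 1.99×10^12 K⁴.
q = 5.67×10⁻⁸ × 1.99×10^12 / 1.292 = 87100 W/m².
Q = q·A = 87100 × 8.1 = 7.06×10^5 W.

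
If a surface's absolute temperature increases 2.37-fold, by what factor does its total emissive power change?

P ∝ T⁴, so the power scales as (2.37)⁴ = 31.5.

factor ≈ 31.5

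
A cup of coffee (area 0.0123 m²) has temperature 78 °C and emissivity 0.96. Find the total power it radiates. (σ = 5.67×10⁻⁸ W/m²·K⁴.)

78 °C = 351 K.
Stefan–Boltzmann: P = εσAT⁴ = 0.96 × 5.67×10⁻⁸ × 0.0123 × (351)⁴ = 0.96 × 5.67×10⁻⁸ × 0.0123 × 1.52×10^10.
P = 10.2 W.

P ≈ 10.2 W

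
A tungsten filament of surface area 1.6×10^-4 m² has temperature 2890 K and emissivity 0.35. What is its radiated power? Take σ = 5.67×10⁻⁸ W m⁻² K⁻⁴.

P = εσAT⁴ = 0.35 × 5.67×10⁻⁸ × 1.60×10^-4 × (2890)⁴ = 0.35 × 5.67×10⁻⁸ × 1.60×10^-4 × 6.98×10^13.
P = 221 W.

P ≈ 221 W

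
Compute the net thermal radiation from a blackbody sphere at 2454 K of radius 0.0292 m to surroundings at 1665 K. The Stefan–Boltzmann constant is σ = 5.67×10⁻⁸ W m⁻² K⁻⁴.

A = 4πr² = 4π × (0.0292)² = 0.0107 m².
Q = σA(T⁴ − T_s⁴). T⁴ − T_s⁴ = (2454)⁴ − (1665)⁴ = 3.63×10^13 − 7.69×10^12 = 2.86×10^13 K⁴.
Q = 5.67×10⁻⁸ × 0.0107 × 2.86×10^13 = 17400 W.

Q ≈ 17400 W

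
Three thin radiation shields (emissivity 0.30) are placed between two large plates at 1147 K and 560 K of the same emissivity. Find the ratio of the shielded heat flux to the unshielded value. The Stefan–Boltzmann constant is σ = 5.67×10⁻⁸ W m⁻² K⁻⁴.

With N identical shields there are N+1 = 4 gaps in series, each with the same radiative resistance, so the flux falls to 1/(N+1) of its unshielded value.

ratio ≈ 0.250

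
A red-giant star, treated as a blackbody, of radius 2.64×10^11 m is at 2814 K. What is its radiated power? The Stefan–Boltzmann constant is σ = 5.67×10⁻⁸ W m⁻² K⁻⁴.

A = 4πr² = 4π × (2.64×10^11)² = 8.76×10^23 m².
P = σAT⁴ = 5.67×10⁻⁸ × 8.76×10^23 × (2814)⁴ = 5.67×10⁻⁸ × 8.76×10^23 × 6.27×10^13.
P = 3.11×10^30 W.

P ≈ 3.11×10^30 W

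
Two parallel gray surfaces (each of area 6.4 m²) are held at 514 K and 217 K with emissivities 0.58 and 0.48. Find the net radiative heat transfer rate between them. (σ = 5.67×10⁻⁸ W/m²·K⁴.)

Q ≈ 8740 W

For two large parallel gray plates, q = σ(T₁⁴ − T₂⁴) / (1/ε₁ + 1/ε₂ − 1).
1/ε₁ + 1/ε₂ − 1 = 1/0.58 + 1/0.48 − 1 = 2.807.
T₁⁴ − T₂⁴ = 6.98×10^10 − 2.22×10^9 = 6.76×10^10 K⁴.
q = 5.67×10⁻⁸ × 6.76×10^10 / 2.807 = 1360 W/m².
Q = q·A = 1360 × 6.4 = 8740 W.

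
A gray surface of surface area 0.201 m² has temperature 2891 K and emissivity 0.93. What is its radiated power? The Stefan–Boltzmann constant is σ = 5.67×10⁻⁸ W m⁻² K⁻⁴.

P ≈ 7.40×10^5 W

Stefan–Boltzmann: P = εσAT⁴ = 0.93 × 5.67×10⁻⁸ × 0.201 × (2891)⁴ = 0.93 × 5.67×10⁻⁸ × 0.201 × 6.99×10^13.
P = 7.40×10^5 W.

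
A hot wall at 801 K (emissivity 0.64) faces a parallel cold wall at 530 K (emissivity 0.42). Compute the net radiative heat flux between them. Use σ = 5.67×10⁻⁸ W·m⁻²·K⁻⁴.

For two large parallel gray plates, q = σ(T₁⁴ − T₂⁴) / (1/ε₁ + 1/ε₂ − 1).
1/ε₁ + 1/ε₂ − 1 = 1/0.64 + 1/0.42 − 1 = 2.943.
T₁⁴ − T₂⁴ = 4.12×10^11 − 7.89×10^10 = 3.33×10^11 K⁴.
q = 5.67×10⁻⁸ × 3.33×10^11 / 2.943 = 6410 W/m².

q ≈ 6410 W/m²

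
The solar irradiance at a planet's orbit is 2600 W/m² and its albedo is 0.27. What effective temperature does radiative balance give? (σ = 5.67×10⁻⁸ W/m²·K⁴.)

Power absorbed = (1−a)S·πR²; power emitted = 4πR²σT⁴. Equating and cancelling πR²:
T = ((1−a)S / 4σ)^(1/4) = (1900 / (4 × 5.67×10⁻⁸))^(1/4) = (8.37×10^9)^(1/4).
T = 302 K.

T ≈ 302 K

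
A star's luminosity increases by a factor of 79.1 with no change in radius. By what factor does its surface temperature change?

factor ≈ 2.98

P ∝ T⁴ ⇒ T ∝ P^(1/4), so T scales by (79.1)^(1/4) = 2.98.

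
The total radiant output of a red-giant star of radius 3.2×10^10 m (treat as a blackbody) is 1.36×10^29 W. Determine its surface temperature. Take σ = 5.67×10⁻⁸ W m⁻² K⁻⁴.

A = 4πr² = 4π × (3.2×10^10)² = 1.29×10^22 m².
From P = σAT⁴, T = (P / σA)^(1/4) = (1.36×10^29 / (5.67×10⁻⁸ × 1.29×10^22))^(1/4).
T = (1.86×10^14)^(1/4) = 3690 K.

T ≈ 3690 K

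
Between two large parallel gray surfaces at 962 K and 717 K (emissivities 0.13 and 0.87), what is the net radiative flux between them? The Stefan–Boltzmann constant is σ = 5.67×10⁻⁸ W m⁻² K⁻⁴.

For two large parallel gray plates, q = σ(T₁⁴ − T₂⁴) / (1/ε₁ + 1/ε₂ − 1).
1/ε₁ + 1/ε₂ − 1 = 1/0.13 + 1/0.87 − 1 = 7.842.
T₁⁴ − T₂⁴ = 8.56×10^11 − 2.64×10^11 = 5.92×10^11 K⁴.
q = 5.67×10⁻⁸ × 5.92×10^11 / 7.842 = 4280 W/m².

q ≈ 4280 W/m²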